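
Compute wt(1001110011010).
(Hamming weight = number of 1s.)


Counting 1s in 1001110011010

7


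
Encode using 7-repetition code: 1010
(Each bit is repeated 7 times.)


Each bit -> 7 copies

1111111000000011111110000000


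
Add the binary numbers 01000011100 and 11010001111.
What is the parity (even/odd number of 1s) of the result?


01000011100 = 540
11010001111 = 1679
Sum = 2219 = 100010101011
1s count = 6

even parity (6 ones in 100010101011)


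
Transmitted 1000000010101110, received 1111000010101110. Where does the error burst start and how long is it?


XOR: 0111000000000000

Burst at position 1, length 3


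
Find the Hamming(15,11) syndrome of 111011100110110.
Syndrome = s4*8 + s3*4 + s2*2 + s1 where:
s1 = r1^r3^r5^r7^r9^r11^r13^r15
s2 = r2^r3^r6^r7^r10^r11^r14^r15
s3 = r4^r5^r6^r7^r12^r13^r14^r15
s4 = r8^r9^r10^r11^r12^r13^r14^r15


s1=0, s2=1, s3=1, s4=0

Syndrome = 6 (error at position 6)


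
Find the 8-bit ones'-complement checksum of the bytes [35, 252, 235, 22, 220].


Sum = 764 mod 256 = 252
Complement = 3

3


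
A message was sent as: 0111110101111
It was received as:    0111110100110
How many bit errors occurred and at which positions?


XOR: 0000000001001

2 error(s) at position(s): 9, 12


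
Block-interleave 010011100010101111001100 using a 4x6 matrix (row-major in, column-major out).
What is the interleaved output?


Matrix:
  010011
  100010
  101111
  001100
Read columns: 011010000011001111101010

011010000011001111101010


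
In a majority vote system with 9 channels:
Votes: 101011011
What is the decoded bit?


Ones: 6 out of 9
Threshold: 5

1 (6/9 voted 1)


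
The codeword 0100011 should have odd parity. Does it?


Number of 1s: 3

Yes, parity is correct (3 ones)


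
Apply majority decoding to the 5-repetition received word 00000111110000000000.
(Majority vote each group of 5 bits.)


Groups: 00000, 11111, 00000, 00000
Majority votes: 0100

0100


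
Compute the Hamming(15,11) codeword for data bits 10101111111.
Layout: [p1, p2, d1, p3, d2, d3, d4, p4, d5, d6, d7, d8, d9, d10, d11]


Parity bits: p1=1, p2=0, p3=1, p4=1

101101011111111


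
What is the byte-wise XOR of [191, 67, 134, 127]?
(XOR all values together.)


XOR chain: 191 ^ 67 ^ 134 ^ 127 = 5

5


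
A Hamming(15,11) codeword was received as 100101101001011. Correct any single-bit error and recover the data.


Syndrome = 0: no error detected

Data: 00111001011 (no errors)


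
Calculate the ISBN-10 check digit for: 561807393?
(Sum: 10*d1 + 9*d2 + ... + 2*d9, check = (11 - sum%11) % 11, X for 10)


Weighted sum: 248
248 mod 11 = 6

Check digit: 5


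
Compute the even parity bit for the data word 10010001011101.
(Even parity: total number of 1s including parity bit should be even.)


Number of 1s in data: 7
Parity bit: 1

1


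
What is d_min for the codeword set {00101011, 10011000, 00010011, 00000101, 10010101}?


Comparing all pairs, minimum distance: 2
Can detect 1 errors, correct 0 errors

2


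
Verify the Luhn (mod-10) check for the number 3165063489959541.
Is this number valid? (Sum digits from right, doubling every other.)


Luhn sum = 84
84 mod 10 = 4

Invalid (Luhn sum mod 10 = 4)


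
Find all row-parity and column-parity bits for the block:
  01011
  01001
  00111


Row parities: 101
Column parities: 00101

Row P: 101, Col P: 00101, Corner: 0


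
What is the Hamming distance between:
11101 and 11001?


XOR: 00100
Count of 1s: 1

1


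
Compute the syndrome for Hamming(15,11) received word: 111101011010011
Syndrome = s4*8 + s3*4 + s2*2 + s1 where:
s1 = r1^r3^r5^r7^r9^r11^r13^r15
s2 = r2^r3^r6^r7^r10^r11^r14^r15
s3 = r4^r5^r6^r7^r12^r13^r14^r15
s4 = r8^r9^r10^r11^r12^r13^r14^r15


s1=1, s2=0, s3=0, s4=1

Syndrome = 9 (error at position 9)


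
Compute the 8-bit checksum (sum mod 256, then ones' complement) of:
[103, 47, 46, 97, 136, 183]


Sum = 612 mod 256 = 100
Complement = 155

155


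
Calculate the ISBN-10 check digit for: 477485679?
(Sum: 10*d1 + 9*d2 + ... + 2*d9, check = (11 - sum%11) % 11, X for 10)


Weighted sum: 323
323 mod 11 = 4

Check digit: 7


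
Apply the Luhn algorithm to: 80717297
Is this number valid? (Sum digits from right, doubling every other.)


Luhn sum = 36
36 mod 10 = 6

Invalid (Luhn sum mod 10 = 6)


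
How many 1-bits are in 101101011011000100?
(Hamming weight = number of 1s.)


Counting 1s in 101101011011000100

9


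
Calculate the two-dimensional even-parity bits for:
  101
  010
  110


Row parities: 010
Column parities: 001

Row P: 010, Col P: 001, Corner: 1


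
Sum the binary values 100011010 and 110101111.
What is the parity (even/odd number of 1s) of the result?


100011010 = 282
110101111 = 431
Sum = 713 = 1011001001
1s count = 5

odd parity (5 ones in 1011001001)


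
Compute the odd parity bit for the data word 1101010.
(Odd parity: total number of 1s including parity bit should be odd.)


Number of 1s in data: 4
Parity bit: 1

1


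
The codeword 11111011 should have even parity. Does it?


Number of 1s: 7

No, parity error (7 ones)


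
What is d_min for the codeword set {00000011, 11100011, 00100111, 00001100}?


Comparing all pairs, minimum distance: 2
Can detect 1 errors, correct 0 errors

2


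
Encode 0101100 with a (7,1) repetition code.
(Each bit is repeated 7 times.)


Each bit -> 7 copies

0000000111111100000001111111111111100000000000000


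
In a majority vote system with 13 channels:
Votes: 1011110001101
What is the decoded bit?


Ones: 8 out of 13
Threshold: 7

1 (8/13 voted 1)


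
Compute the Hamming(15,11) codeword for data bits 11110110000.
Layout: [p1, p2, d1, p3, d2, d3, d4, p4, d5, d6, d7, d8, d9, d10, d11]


Parity bits: p1=0, p2=1, p3=1, p4=0

011111100110000


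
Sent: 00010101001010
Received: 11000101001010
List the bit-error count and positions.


XOR: 11010000000000

3 error(s) at position(s): 0, 1, 3


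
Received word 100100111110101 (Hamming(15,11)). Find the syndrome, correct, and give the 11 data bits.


Syndrome = 0: no error detected

Data: 00011110101 (no errors)


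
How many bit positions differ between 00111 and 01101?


XOR: 01010
Count of 1s: 2

2


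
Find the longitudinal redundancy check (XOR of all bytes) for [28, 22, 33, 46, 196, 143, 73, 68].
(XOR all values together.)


XOR chain: 28 ^ 22 ^ 33 ^ 46 ^ 196 ^ 143 ^ 73 ^ 68 = 67

67


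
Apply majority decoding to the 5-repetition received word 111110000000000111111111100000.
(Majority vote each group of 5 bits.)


Groups: 11111, 00000, 00000, 11111, 11111, 00000
Majority votes: 100110

100110


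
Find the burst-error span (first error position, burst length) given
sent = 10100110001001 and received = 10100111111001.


XOR: 00000001110000

Burst at position 7, length 3


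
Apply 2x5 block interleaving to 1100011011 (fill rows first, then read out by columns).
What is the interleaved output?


Matrix:
  11000
  11011
Read columns: 1111000101

1111000101


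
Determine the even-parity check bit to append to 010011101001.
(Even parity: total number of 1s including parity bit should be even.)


Number of 1s in data: 6
Parity bit: 0

0


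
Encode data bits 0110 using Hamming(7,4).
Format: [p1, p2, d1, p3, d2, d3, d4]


Parity bits: p1=1, p2=1, p3=0

1100110


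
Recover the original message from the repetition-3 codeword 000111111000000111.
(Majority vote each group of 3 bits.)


Groups: 000, 111, 111, 000, 000, 111
Majority votes: 011001

011001


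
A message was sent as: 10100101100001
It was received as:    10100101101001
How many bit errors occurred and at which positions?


XOR: 00000000001000

1 error(s) at position(s): 10


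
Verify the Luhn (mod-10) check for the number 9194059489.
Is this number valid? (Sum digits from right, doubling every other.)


Luhn sum = 57
57 mod 10 = 7

Invalid (Luhn sum mod 10 = 7)


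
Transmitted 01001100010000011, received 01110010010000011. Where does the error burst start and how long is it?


XOR: 00111110000000000

Burst at position 2, length 5


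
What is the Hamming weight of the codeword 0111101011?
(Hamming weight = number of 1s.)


Counting 1s in 0111101011

7


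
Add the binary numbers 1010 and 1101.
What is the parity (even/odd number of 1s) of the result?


1010 = 10
1101 = 13
Sum = 23 = 10111
1s count = 4

even parity (4 ones in 10111)


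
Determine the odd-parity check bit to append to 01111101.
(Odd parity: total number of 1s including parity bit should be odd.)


Number of 1s in data: 6
Parity bit: 1

1


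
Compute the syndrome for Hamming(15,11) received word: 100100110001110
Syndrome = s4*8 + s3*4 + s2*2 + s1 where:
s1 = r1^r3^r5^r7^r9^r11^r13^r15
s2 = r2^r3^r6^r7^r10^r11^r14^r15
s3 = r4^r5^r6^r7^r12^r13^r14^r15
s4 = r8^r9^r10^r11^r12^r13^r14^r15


s1=1, s2=0, s3=1, s4=0

Syndrome = 5 (error at position 5)


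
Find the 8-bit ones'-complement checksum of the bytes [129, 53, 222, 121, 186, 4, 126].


Sum = 841 mod 256 = 73
Complement = 182

182


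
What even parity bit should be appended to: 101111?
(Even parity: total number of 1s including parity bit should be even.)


Number of 1s in data: 5
Parity bit: 1

1


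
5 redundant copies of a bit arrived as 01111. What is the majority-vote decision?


Ones: 4 out of 5
Threshold: 3

1 (4/5 voted 1)


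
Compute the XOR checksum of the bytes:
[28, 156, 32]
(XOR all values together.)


XOR chain: 28 ^ 156 ^ 32 = 160

160


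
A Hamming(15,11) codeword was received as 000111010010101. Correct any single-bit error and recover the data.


Syndrome = 6: error at position 6

Data: 01000010101 (corrected bit 6)


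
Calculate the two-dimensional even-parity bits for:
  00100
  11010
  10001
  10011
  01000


Row parities: 11011
Column parities: 10100

Row P: 11011, Col P: 10100, Corner: 0


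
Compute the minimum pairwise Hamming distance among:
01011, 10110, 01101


Comparing all pairs, minimum distance: 2
Can detect 1 errors, correct 0 errors

2


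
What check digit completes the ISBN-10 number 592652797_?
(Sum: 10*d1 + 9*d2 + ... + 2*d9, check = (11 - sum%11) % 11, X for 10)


Weighted sum: 298
298 mod 11 = 1

Check digit: X


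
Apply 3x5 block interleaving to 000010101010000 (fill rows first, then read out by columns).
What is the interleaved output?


Matrix:
  00001
  01010
  10000
Read columns: 001010000010100

001010000010100


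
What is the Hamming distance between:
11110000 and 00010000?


XOR: 11100000
Count of 1s: 3

3


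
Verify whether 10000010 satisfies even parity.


Number of 1s: 2

Yes, parity is correct (2 ones)


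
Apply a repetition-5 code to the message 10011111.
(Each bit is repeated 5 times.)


Each bit -> 5 copies

1111100000000001111111111111111111111111


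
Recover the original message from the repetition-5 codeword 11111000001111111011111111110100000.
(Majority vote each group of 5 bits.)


Groups: 11111, 00000, 11111, 11011, 11111, 11101, 00000
Majority votes: 1011110

1011110


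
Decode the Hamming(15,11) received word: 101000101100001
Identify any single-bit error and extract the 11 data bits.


Syndrome = 9: error at position 9

Data: 10010100001 (corrected bit 9)


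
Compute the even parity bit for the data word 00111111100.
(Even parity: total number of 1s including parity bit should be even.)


Number of 1s in data: 7
Parity bit: 1

1


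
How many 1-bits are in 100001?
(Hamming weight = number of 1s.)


Counting 1s in 100001

2


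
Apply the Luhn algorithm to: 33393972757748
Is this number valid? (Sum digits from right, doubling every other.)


Luhn sum = 84
84 mod 10 = 4

Invalid (Luhn sum mod 10 = 4)


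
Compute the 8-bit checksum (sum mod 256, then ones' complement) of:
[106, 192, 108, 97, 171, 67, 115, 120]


Sum = 976 mod 256 = 208
Complement = 47

47


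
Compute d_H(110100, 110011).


XOR: 000111
Count of 1s: 3

3


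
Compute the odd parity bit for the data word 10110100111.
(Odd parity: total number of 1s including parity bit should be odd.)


Number of 1s in data: 7
Parity bit: 0

0


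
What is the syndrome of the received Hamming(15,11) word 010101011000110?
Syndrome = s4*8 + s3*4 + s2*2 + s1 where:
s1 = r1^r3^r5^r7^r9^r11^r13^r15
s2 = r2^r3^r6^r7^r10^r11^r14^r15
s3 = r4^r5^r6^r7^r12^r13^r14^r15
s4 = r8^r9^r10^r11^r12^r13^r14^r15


s1=0, s2=1, s3=0, s4=0

Syndrome = 2 (error at position 2)


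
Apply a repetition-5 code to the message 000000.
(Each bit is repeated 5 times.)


Each bit -> 5 copies

000000000000000000000000000000


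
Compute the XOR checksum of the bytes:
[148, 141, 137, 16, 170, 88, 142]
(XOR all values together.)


XOR chain: 148 ^ 141 ^ 137 ^ 16 ^ 170 ^ 88 ^ 142 = 252

252


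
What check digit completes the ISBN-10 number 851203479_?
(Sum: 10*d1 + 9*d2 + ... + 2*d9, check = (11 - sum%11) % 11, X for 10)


Weighted sum: 217
217 mod 11 = 8

Check digit: 3


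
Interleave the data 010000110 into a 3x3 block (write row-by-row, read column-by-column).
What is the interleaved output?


Matrix:
  010
  000
  110
Read columns: 001101000

001101000


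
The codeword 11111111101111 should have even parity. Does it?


Number of 1s: 13

No, parity error (13 ones)


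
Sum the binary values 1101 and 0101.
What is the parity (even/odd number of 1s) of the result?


1101 = 13
0101 = 5
Sum = 18 = 10010
1s count = 2

even parity (2 ones in 10010)


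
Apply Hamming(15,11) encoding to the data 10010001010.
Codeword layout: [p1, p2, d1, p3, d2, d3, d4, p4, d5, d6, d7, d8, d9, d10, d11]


Parity bits: p1=0, p2=1, p3=1, p4=0

011100100001010


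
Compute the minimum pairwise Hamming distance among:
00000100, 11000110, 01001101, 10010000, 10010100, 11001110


Comparing all pairs, minimum distance: 1
Can detect 0 errors, correct 0 errors

1


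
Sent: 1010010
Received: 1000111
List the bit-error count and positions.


XOR: 0010101

3 error(s) at position(s): 2, 4, 6


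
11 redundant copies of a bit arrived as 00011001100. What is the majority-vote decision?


Ones: 4 out of 11
Threshold: 6

0 (4/11 voted 1)


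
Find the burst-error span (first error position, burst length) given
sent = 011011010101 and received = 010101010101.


XOR: 001110000000

Burst at position 2, length 3


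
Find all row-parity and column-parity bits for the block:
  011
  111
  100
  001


Row parities: 0111
Column parities: 001

Row P: 0111, Col P: 001, Corner: 1


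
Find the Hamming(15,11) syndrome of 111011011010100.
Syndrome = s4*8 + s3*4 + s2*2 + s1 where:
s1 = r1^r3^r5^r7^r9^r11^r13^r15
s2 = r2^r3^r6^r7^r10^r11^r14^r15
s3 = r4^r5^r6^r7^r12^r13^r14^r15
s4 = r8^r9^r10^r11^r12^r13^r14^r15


s1=0, s2=0, s3=1, s4=0

Syndrome = 4 (error at position 4)


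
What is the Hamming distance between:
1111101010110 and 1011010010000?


XOR: 0100111000110
Count of 1s: 6

6


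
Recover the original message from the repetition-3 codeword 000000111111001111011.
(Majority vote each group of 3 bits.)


Groups: 000, 000, 111, 111, 001, 111, 011
Majority votes: 0011011

0011011


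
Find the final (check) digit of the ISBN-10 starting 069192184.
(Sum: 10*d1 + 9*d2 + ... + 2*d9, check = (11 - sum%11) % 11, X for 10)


Weighted sum: 233
233 mod 11 = 2

Check digit: 9


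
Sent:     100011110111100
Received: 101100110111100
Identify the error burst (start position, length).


XOR: 001111000000000

Burst at position 2, length 4


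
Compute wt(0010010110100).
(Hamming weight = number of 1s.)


Counting 1s in 0010010110100

5


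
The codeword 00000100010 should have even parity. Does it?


Number of 1s: 2

Yes, parity is correct (2 ones)


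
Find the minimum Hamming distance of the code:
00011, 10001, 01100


Comparing all pairs, minimum distance: 2
Can detect 1 errors, correct 0 errors

2


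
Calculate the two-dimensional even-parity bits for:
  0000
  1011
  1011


Row parities: 011
Column parities: 0000

Row P: 011, Col P: 0000, Corner: 0


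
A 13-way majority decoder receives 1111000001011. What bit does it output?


Ones: 7 out of 13
Threshold: 7

1 (7/13 voted 1)


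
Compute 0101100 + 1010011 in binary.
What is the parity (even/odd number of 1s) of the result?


0101100 = 44
1010011 = 83
Sum = 127 = 1111111
1s count = 7

odd parity (7 ones in 1111111)


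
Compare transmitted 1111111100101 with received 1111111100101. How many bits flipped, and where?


XOR: 0000000000000

0 errors (received matches sent)


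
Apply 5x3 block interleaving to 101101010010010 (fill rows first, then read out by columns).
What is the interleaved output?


Matrix:
  101
  101
  010
  010
  010
Read columns: 110000011111000

110000011111000


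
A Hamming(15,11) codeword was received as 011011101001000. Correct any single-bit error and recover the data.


Syndrome = 0: no error detected

Data: 11111001000 (no errors)


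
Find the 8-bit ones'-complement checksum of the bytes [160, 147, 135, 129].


Sum = 571 mod 256 = 59
Complement = 196

196


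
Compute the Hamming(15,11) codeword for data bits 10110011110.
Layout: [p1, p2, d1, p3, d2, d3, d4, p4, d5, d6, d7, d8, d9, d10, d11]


Parity bits: p1=0, p2=1, p3=1, p4=0

011101100011110


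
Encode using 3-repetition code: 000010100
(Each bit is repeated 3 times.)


Each bit -> 3 copies

000000000000111000111000000


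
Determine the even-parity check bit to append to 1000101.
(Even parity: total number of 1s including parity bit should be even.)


Number of 1s in data: 3
Parity bit: 1

1


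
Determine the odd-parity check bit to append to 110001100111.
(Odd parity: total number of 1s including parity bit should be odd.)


Number of 1s in data: 7
Parity bit: 0

0


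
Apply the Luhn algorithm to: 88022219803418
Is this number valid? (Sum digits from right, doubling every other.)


Luhn sum = 61
61 mod 10 = 1

Invalid (Luhn sum mod 10 = 1)


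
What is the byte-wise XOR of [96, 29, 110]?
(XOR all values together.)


XOR chain: 96 ^ 29 ^ 110 = 19

19


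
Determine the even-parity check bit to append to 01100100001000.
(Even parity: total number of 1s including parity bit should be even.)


Number of 1s in data: 4
Parity bit: 0

0


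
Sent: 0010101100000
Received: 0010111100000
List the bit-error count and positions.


XOR: 0000010000000

1 error(s) at position(s): 5


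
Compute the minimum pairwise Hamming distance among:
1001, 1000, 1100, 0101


Comparing all pairs, minimum distance: 1
Can detect 0 errors, correct 0 errors

1


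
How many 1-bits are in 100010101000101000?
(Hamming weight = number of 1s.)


Counting 1s in 100010101000101000

6


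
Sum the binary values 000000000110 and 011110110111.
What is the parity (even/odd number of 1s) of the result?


000000000110 = 6
011110110111 = 1975
Sum = 1981 = 11110111101
1s count = 9

odd parity (9 ones in 11110111101)


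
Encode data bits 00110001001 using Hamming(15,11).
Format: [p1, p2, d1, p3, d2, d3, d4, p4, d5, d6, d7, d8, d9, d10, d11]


Parity bits: p1=0, p2=1, p3=0, p4=0

010001100001001


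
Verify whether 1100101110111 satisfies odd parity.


Number of 1s: 9

Yes, parity is correct (9 ones)


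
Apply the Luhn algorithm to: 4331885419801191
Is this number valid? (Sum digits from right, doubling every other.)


Luhn sum = 69
69 mod 10 = 9

Invalid (Luhn sum mod 10 = 9)


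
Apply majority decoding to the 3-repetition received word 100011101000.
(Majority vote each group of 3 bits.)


Groups: 100, 011, 101, 000
Majority votes: 0110

0110


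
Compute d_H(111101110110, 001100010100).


XOR: 110001100010
Count of 1s: 5

5


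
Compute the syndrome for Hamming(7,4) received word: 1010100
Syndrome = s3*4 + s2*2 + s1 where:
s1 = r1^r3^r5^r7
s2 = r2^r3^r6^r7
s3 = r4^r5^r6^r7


s1=1, s2=1, s3=1

Syndrome = 7 (error at position 7)


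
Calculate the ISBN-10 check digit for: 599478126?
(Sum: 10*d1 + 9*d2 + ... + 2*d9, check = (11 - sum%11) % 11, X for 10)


Weighted sum: 335
335 mod 11 = 5

Check digit: 6


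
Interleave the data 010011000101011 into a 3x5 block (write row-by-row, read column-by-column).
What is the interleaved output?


Matrix:
  01001
  10001
  01011
Read columns: 010101000001111

010101000001111


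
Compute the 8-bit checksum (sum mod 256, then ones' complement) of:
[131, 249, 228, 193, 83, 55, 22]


Sum = 961 mod 256 = 193
Complement = 62

62


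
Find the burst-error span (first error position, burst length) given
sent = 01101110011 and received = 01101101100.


XOR: 00000011111

Burst at position 6, length 5


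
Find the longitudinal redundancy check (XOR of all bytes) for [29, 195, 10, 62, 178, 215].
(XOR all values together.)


XOR chain: 29 ^ 195 ^ 10 ^ 62 ^ 178 ^ 215 = 143

143


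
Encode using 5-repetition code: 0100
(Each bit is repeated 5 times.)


Each bit -> 5 copies

00000111110000000000


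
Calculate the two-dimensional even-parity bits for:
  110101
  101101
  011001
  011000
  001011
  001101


Row parities: 001011
Column parities: 011111

Row P: 001011, Col P: 011111, Corner: 1


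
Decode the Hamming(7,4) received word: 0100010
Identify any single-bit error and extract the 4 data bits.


Syndrome = 4: error at position 4

Data: 0010 (corrected bit 4)


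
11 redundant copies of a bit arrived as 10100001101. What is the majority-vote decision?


Ones: 5 out of 11
Threshold: 6

0 (5/11 voted 1)


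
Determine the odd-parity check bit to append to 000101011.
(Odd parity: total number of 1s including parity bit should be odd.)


Number of 1s in data: 4
Parity bit: 1

1


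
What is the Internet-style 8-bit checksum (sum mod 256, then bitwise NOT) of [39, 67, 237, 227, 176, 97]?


Sum = 843 mod 256 = 75
Complement = 180

180


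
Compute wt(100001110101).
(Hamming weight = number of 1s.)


Counting 1s in 100001110101

6


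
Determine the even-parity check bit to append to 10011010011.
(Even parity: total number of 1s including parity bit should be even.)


Number of 1s in data: 6
Parity bit: 0

0


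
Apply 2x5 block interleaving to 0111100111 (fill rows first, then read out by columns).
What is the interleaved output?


Matrix:
  01111
  00111
Read columns: 0010111111

0010111111


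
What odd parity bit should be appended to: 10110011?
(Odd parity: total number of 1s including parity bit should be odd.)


Number of 1s in data: 5
Parity bit: 0

0


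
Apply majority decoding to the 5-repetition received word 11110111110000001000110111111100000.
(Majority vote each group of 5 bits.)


Groups: 11110, 11111, 00000, 01000, 11011, 11111, 00000
Majority votes: 1100110

1100110


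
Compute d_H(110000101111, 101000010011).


XOR: 011000111100
Count of 1s: 6

6


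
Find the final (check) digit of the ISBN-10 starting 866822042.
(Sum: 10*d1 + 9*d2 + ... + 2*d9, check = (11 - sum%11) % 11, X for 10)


Weighted sum: 276
276 mod 11 = 1

Check digit: X


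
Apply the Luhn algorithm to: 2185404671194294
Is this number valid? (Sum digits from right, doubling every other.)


Luhn sum = 79
79 mod 10 = 9

Invalid (Luhn sum mod 10 = 9)


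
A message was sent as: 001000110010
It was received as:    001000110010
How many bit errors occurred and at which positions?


XOR: 000000000000

0 errors (received matches sent)


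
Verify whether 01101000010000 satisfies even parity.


Number of 1s: 4

Yes, parity is correct (4 ones)


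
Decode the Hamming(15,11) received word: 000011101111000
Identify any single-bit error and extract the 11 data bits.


Syndrome = 0: no error detected

Data: 01111111000 (no errors)


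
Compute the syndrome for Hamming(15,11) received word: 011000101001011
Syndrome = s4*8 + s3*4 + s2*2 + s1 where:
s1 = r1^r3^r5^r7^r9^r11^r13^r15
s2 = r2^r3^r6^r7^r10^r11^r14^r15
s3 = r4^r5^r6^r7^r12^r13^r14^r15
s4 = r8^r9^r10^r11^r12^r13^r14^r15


s1=0, s2=1, s3=0, s4=0

Syndrome = 2 (error at position 2)


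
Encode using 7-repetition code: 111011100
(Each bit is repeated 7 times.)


Each bit -> 7 copies

111111111111111111111000000011111111111111111111100000000000000


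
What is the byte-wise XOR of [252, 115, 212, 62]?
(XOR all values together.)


XOR chain: 252 ^ 115 ^ 212 ^ 62 = 101

101


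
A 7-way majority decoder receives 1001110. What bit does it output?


Ones: 4 out of 7
Threshold: 4

1 (4/7 voted 1)


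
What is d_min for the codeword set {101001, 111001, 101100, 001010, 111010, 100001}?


Comparing all pairs, minimum distance: 1
Can detect 0 errors, correct 0 errors

1


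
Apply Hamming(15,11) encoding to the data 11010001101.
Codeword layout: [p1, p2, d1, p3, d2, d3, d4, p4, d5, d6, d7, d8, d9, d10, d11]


Parity bits: p1=1, p2=1, p3=1, p4=1

111110110001101


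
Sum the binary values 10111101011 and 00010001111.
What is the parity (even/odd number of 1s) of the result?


10111101011 = 1515
00010001111 = 143
Sum = 1658 = 11001111010
1s count = 7

odd parity (7 ones in 11001111010)


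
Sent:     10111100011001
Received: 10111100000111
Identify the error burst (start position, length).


XOR: 00000000011110

Burst at position 9, length 4


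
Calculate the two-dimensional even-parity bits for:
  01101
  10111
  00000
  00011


Row parities: 1000
Column parities: 11001

Row P: 1000, Col P: 11001, Corner: 1


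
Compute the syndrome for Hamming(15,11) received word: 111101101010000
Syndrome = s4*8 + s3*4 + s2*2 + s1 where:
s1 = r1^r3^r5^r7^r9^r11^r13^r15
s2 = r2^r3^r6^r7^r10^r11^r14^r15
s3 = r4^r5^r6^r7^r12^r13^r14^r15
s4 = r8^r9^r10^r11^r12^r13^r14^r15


s1=1, s2=1, s3=1, s4=0

Syndrome = 7 (error at position 7)


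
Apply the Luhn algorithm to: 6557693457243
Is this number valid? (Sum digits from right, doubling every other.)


Luhn sum = 66
66 mod 10 = 6

Invalid (Luhn sum mod 10 = 6)


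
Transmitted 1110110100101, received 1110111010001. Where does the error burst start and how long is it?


XOR: 0000001110100

Burst at position 6, length 5


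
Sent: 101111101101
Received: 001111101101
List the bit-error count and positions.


XOR: 100000000000

1 error(s) at position(s): 0


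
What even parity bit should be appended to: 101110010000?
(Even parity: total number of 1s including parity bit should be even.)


Number of 1s in data: 5
Parity bit: 1

1


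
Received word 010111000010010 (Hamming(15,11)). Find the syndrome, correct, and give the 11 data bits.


Syndrome = 0: no error detected

Data: 01100010010 (no errors)


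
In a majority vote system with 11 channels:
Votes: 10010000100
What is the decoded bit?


Ones: 3 out of 11
Threshold: 6

0 (3/11 voted 1)


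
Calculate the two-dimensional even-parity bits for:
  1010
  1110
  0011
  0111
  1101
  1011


Row parities: 010111
Column parities: 0110

Row P: 010111, Col P: 0110, Corner: 0


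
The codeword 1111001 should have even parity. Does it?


Number of 1s: 5

No, parity error (5 ones)


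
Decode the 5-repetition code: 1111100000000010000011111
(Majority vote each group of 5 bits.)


Groups: 11111, 00000, 00001, 00000, 11111
Majority votes: 10001

10001


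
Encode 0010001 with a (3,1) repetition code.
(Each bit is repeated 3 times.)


Each bit -> 3 copies

000000111000000000111


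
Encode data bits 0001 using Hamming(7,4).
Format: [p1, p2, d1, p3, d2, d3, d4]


Parity bits: p1=1, p2=1, p3=1

1101001


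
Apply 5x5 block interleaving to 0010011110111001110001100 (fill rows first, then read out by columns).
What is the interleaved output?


Matrix:
  00100
  11110
  11100
  11100
  01100
Read columns: 0111001111111110100000000

0111001111111110100000000


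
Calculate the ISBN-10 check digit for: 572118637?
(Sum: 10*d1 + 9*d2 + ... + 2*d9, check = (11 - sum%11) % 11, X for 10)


Weighted sum: 229
229 mod 11 = 9

Check digit: 2


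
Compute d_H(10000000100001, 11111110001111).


XOR: 01111110101110
Count of 1s: 10

10


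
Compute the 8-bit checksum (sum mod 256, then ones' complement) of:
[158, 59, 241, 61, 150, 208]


Sum = 877 mod 256 = 109
Complement = 146

146


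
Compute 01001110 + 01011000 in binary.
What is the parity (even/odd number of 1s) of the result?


01001110 = 78
01011000 = 88
Sum = 166 = 10100110
1s count = 4

even parity (4 ones in 10100110)


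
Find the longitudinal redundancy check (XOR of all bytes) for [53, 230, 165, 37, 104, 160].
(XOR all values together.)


XOR chain: 53 ^ 230 ^ 165 ^ 37 ^ 104 ^ 160 = 155

155


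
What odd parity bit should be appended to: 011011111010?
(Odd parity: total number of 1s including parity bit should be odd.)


Number of 1s in data: 8
Parity bit: 1

1


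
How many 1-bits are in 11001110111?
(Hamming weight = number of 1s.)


Counting 1s in 11001110111

8


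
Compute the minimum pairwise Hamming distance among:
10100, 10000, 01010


Comparing all pairs, minimum distance: 1
Can detect 0 errors, correct 0 errors

1


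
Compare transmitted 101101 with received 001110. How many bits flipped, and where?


XOR: 100011

3 error(s) at position(s): 0, 4, 5


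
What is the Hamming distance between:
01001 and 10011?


XOR: 11010
Count of 1s: 3

3


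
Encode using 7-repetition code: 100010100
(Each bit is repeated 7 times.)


Each bit -> 7 copies

111111100000000000000000000011111110000000111111100000000000000


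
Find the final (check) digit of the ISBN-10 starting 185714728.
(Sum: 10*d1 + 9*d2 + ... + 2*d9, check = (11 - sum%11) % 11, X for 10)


Weighted sum: 247
247 mod 11 = 5

Check digit: 6


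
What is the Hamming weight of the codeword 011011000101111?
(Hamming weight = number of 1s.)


Counting 1s in 011011000101111

9


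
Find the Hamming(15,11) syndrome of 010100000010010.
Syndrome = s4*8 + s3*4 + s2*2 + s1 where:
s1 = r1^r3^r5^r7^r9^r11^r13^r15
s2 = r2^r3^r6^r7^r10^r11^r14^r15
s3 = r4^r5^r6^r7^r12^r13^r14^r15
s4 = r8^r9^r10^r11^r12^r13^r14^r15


s1=1, s2=1, s3=0, s4=0

Syndrome = 3 (error at position 3)


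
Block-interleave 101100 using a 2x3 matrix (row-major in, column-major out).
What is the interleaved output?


Matrix:
  101
  100
Read columns: 110010

110010


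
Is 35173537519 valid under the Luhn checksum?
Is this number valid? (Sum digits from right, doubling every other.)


Luhn sum = 38
38 mod 10 = 8

Invalid (Luhn sum mod 10 = 8)


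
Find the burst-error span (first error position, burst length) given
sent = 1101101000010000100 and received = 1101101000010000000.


XOR: 0000000000000000100

Burst at position 16, length 1


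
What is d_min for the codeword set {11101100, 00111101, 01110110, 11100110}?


Comparing all pairs, minimum distance: 2
Can detect 1 errors, correct 0 errors

2


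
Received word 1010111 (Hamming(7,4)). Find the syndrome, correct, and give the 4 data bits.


Syndrome = 6: error at position 6

Data: 1101 (corrected bit 6)


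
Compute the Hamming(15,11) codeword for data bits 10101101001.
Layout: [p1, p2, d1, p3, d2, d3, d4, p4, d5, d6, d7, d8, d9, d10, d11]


Parity bits: p1=1, p2=0, p3=1, p4=0

101101001101001


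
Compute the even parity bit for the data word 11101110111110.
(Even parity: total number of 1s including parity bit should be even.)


Number of 1s in data: 11
Parity bit: 1

1


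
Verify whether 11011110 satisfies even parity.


Number of 1s: 6

Yes, parity is correct (6 ones)


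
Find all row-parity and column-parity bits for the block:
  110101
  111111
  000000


Row parities: 000
Column parities: 001010

Row P: 000, Col P: 001010, Corner: 0


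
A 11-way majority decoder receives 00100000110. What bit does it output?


Ones: 3 out of 11
Threshold: 6

0 (3/11 voted 1)


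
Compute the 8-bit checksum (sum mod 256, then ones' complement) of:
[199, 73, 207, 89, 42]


Sum = 610 mod 256 = 98
Complement = 157

157


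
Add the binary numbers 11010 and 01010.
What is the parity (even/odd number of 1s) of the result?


11010 = 26
01010 = 10
Sum = 36 = 100100
1s count = 2

even parity (2 ones in 100100)


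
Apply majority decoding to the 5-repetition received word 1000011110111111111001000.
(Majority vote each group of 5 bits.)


Groups: 10000, 11110, 11111, 11110, 01000
Majority votes: 01110

01110


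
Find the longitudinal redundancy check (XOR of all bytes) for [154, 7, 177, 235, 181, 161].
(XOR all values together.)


XOR chain: 154 ^ 7 ^ 177 ^ 235 ^ 181 ^ 161 = 211

211


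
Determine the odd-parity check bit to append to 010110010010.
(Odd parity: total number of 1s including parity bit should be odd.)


Number of 1s in data: 5
Parity bit: 0

0


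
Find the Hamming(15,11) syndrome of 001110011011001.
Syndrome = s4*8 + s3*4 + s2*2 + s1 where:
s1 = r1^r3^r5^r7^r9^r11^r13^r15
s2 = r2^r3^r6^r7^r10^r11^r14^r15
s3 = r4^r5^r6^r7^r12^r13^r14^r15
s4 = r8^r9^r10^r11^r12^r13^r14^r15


s1=1, s2=1, s3=0, s4=1

Syndrome = 11 (error at position 11)


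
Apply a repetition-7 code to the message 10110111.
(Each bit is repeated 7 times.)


Each bit -> 7 copies

11111110000000111111111111110000000111111111111111111111


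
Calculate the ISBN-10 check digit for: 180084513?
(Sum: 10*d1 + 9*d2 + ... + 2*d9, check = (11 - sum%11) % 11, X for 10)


Weighted sum: 179
179 mod 11 = 3

Check digit: 8


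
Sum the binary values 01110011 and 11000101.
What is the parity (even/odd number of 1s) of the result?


01110011 = 115
11000101 = 197
Sum = 312 = 100111000
1s count = 4

even parity (4 ones in 100111000)


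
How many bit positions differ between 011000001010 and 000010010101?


XOR: 011010011111
Count of 1s: 8

8


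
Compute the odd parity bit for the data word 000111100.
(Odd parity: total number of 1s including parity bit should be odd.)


Number of 1s in data: 4
Parity bit: 1

1


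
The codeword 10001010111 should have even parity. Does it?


Number of 1s: 6

Yes, parity is correct (6 ones)


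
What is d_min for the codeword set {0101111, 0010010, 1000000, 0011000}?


Comparing all pairs, minimum distance: 2
Can detect 1 errors, correct 0 errors

2


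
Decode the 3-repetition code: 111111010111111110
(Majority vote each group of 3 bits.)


Groups: 111, 111, 010, 111, 111, 110
Majority votes: 110111

110111


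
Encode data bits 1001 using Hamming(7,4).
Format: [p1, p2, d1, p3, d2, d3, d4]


Parity bits: p1=0, p2=0, p3=1

0011001


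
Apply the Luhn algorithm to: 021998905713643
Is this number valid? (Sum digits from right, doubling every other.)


Luhn sum = 73
73 mod 10 = 3

Invalid (Luhn sum mod 10 = 3)


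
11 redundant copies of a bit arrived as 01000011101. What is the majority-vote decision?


Ones: 5 out of 11
Threshold: 6

0 (5/11 voted 1)


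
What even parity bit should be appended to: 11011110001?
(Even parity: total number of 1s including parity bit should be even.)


Number of 1s in data: 7
Parity bit: 1

1


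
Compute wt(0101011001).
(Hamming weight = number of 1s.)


Counting 1s in 0101011001

5


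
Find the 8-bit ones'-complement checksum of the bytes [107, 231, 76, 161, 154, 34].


Sum = 763 mod 256 = 251
Complement = 4

4


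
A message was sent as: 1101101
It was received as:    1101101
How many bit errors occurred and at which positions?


XOR: 0000000

0 errors (received matches sent)


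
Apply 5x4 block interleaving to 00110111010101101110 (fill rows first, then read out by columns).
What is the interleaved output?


Matrix:
  0011
  0111
  0101
  0110
  1110
Read columns: 00001011111101111100

00001011111101111100


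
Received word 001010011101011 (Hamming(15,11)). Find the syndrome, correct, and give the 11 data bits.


Syndrome = 0: no error detected

Data: 11001101011 (no errors)


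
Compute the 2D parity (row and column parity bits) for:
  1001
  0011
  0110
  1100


Row parities: 0000
Column parities: 0000

Row P: 0000, Col P: 0000, Corner: 0


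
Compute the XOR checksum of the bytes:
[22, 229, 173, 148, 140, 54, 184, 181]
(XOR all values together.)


XOR chain: 22 ^ 229 ^ 173 ^ 148 ^ 140 ^ 54 ^ 184 ^ 181 = 125

125


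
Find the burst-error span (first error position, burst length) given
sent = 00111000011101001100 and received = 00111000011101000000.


XOR: 00000000000000001100

Burst at position 16, length 2


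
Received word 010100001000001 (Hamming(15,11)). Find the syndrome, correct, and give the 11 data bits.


Syndrome = 0: no error detected

Data: 00001000001 (no errors)


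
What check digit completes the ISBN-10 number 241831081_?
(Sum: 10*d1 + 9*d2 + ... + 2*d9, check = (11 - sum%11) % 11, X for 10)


Weighted sum: 169
169 mod 11 = 4

Check digit: 7


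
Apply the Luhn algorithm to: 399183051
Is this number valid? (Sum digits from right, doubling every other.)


Luhn sum = 39
39 mod 10 = 9

Invalid (Luhn sum mod 10 = 9)


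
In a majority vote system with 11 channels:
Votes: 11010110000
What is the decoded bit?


Ones: 5 out of 11
Threshold: 6

0 (5/11 voted 1)


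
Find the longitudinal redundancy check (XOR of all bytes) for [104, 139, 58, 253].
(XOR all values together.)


XOR chain: 104 ^ 139 ^ 58 ^ 253 = 36

36


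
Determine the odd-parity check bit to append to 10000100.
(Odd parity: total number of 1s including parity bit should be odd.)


Number of 1s in data: 2
Parity bit: 1

1


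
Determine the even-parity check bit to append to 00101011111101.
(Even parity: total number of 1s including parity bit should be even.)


Number of 1s in data: 9
Parity bit: 1

1


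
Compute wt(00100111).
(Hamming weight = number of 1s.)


Counting 1s in 00100111

4


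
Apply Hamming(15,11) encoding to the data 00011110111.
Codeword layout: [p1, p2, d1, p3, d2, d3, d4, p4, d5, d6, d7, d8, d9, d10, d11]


Parity bits: p1=1, p2=1, p3=0, p4=0

110000101110111


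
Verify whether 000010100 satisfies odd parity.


Number of 1s: 2

No, parity error (2 ones)


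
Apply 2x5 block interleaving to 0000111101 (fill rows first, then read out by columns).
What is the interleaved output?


Matrix:
  00001
  11101
Read columns: 0101010011

0101010011


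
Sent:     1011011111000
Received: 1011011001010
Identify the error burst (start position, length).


XOR: 0000000110010

Burst at position 7, length 5


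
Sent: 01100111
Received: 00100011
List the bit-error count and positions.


XOR: 01000100

2 error(s) at position(s): 1, 5


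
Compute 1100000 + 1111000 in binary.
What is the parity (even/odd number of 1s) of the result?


1100000 = 96
1111000 = 120
Sum = 216 = 11011000
1s count = 4

even parity (4 ones in 11011000)


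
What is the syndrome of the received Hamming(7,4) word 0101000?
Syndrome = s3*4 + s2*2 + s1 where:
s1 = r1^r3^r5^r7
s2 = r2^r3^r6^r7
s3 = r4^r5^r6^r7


s1=0, s2=1, s3=1

Syndrome = 6 (error at position 6)


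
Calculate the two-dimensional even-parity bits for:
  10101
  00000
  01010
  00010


Row parities: 1001
Column parities: 11101

Row P: 1001, Col P: 11101, Corner: 0


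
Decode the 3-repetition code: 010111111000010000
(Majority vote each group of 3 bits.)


Groups: 010, 111, 111, 000, 010, 000
Majority votes: 011000

011000
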